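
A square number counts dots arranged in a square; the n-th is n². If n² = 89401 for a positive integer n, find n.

We need n² = 89401, so n = √89401 = 299.
Check: 299² = 89401. ✓

299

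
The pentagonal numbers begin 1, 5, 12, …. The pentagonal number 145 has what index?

Set n(3n−1)/2 = 145, giving 3n² − n − 290 = 0.
The discriminant is 1 + 24·145 = 3481, and √3481 = 59.
So n = (1 + 59) / 6 = 60/6 = 10.

10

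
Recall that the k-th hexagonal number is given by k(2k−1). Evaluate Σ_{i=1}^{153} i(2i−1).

2399397

Σ i(2i−1) = 2Σi² − Σi over i = 1..153.
Σi = 11781 and Σi² = 1205589.
2·1205589 − 1·11781 = 2399397.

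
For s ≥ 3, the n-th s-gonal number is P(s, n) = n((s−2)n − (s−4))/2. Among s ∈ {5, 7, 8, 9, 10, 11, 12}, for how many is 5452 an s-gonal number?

1

s = 5: P(5, 60) = 5370 and P(5, 61) = 5551; 5452 is not s-gonal.
s = 7: P(7, 47) = 5452. ✓
s = 8: P(8, 42) = 5208 and P(8, 43) = 5461; 5452 is not s-gonal.
s = 9: P(9, 39) = 5226 and P(9, 40) = 5500; 5452 is not s-gonal.
s = 10: P(10, 37) = 5365 and P(10, 38) = 5662; 5452 is not s-gonal.
s = 11: P(11, 35) = 5390 and P(11, 36) = 5706; 5452 is not s-gonal.
s = 12: P(12, 33) = 5313 and P(12, 34) = 5644; 5452 is not s-gonal.
Hits: s ∈ {7} → 1.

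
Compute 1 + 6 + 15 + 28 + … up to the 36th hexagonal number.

31746

Σ i(2i−1) = 2Σi² − Σi over i = 1..36.
Σi = 666 and Σi² = 16206.
2·16206 − 1·666 = 31746.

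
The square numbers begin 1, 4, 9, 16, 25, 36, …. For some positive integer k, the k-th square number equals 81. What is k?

9

We need n² = 81, so n = √81 = 9.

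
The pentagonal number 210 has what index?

Set n(3n−1)/2 = 210, giving 3n² − n − 420 = 0.
The discriminant is 1 + 24·210 = 5041, and √5041 = 71.
So n = (1 + 71) / 6 = 72/6 = 12.

12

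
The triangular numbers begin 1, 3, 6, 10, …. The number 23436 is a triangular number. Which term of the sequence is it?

Set n(n+1)/2 = 23436, giving n² + n − 46872 = 0.
The discriminant is 1 + 8·23436 = 187489, and √187489 = 433.
So n = (-1 + 433) / 2 = 432/2 = 216.

216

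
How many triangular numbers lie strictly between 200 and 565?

The n-th triangular number is n(n+1)/2.
Smallest index with value > 200: n = 20 (giving 210).
Largest index with value < 565: n = 33 (giving 561).
Indices 20 through 33: 14 terms.

14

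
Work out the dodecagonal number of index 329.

The 329th dodecagonal number is n(5n−4) with n = 329.
329·(5·329 − 4) = 329·1641 = 539889.

539889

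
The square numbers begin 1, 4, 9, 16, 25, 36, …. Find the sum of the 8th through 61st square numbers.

77391

Σ_{i=8}^{61} i² = 77531 − 140 = 77391.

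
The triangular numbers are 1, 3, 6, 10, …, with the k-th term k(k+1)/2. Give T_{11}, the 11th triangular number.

66

11·12/2 = 132/2 = 66.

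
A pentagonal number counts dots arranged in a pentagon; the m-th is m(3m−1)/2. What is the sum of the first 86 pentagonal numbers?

321726

Σ i(3i−1)/2 = (3Σi² − Σi) / 2 over i = 1..86.
Σi = 3741 and Σi² = 215731.
(3·215731 − 1·3741) / 2 = 643452/2 = 321726.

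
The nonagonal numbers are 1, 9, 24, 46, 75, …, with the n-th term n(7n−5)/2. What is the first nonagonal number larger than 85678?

85879

Solve n(7n−5)/2 > 85678 for integer n.
The largest n with value ≤ 85678 is 156 (since 84786 ≤ 85678 < 85879), so the first above is n = 157, value 85879.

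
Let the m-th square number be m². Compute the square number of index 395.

The 395th square number is n² with n = 395.
395² = 156025.

156025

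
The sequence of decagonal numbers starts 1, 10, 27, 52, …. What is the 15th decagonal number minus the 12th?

315

15·(4·15 − 3) = 855 and 12·(4·12 − 3) = 540.
Difference: 855 − 540 = 315.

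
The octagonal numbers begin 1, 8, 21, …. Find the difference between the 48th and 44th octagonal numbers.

48·(3·48 − 2) = 6816 and 44·(3·44 − 2) = 5720.
Difference: 6816 − 5720 = 1096.

1096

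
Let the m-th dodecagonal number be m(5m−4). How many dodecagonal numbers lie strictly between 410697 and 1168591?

196

The n-th dodecagonal number is n(5n−4).
Smallest index with value > 410697: n = 288 (giving 413568).
Largest index with value < 1168591: n = 483 (giving 1164513).
Indices 288 through 483: 196 terms.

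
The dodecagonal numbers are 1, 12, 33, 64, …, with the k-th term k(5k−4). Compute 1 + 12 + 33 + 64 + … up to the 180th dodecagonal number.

Σ i(5i−4) = 5Σi² − 4Σi over i = 1..180.
Σi = 16290 and Σi² = 1960230.
5·1960230 − 4·16290 = 9735990.

9735990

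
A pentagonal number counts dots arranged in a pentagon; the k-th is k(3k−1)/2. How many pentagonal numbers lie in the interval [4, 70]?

The n-th pentagonal number is n(3n−1)/2.
Smallest index with value ≥ 4: n = 2 (giving 5).
Largest index with value ≤ 70: n = 7 (giving 70).
Indices 2 through 7: 6 terms.

6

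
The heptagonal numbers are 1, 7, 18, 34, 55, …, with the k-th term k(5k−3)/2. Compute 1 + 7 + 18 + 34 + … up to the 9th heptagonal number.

Σ i(5i−3)/2 = (5Σi² − 3Σi) / 2 over i = 1..9.
Σi = 45 and Σi² = 285.
(5·285 − 3·45) / 2 = 1290/2 = 645.

645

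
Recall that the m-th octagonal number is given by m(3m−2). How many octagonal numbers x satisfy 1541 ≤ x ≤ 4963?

19

The n-th octagonal number is n(3n−2).
Smallest index with value ≥ 1541: n = 23 (giving 1541).
Largest index with value ≤ 4963: n = 41 (giving 4961).
Indices 23 through 41: 19 terms.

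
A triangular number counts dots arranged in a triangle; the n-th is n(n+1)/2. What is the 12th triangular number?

12·13/2 = 156/2 = 78.

78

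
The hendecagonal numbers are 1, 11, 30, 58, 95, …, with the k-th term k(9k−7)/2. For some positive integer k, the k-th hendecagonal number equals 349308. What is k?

Set n(9n−7)/2 = 349308, giving 9n² − 7n − 698616 = 0.
The discriminant is 49 + 72·349308 = 25150225, and √25150225 = 5015.
So n = (7 + 5015) / 18 = 5022/18 = 279.
Check: 279·(9·279 − 7)/2 = 349308. ✓

279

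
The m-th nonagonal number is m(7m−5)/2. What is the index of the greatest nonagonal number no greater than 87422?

Solve n(7n−5)/2 ≤ 87422 for integer n.
n = 158 gives 86979 ≤ 87422, while n = 159 gives 88086 > 87422; so the answer is index 158.

158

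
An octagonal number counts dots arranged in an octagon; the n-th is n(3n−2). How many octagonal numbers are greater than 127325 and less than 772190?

The n-th octagonal number is n(3n−2).
Smallest index with value > 127325: n = 207 (giving 128133).
Largest index with value < 772190: n = 507 (giving 770133).
Indices 207 through 507: 301 terms.

301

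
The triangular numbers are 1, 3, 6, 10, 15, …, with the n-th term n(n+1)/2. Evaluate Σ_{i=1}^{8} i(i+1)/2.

Σ i(i+1)/2 = (Σi² + Σi) / 2 over i = 1..8.
Σi = 36 and Σi² = 204.
(1·204 + 1·36) / 2 = 240/2 = 120.

120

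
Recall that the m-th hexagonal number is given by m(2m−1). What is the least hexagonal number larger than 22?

28

Solve n(2n−1) > 22 for integer n.
The largest n with value ≤ 22 is 3 (since 15 ≤ 22 < 28), so the first above is n = 4, value 28.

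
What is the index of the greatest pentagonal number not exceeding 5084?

Solve n(3n−1)/2 ≤ 5084 for integer n.
n = 58 gives 5017 ≤ 5084, while n = 59 gives 5192 > 5084; so the answer is index 58.

58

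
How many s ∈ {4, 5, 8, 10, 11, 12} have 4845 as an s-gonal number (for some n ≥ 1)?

s = 4: P(4, 69) = 4761 and P(4, 70) = 4900; 4845 is not s-gonal.
s = 5: P(5, 57) = 4845. ✓
s = 8: P(8, 40) = 4720 and P(8, 41) = 4961; 4845 is not s-gonal.
s = 10: P(10, 35) = 4795 and P(10, 36) = 5076; 4845 is not s-gonal.
s = 11: P(11, 33) = 4785 and P(11, 34) = 5083; 4845 is not s-gonal.
s = 12: P(12, 31) = 4681 and P(12, 32) = 4992; 4845 is not s-gonal.
Hits: s ∈ {5} → 1.

1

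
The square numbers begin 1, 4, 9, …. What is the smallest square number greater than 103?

121

Solve n² > 103 for integer n.
The largest n with value ≤ 103 is 10 (since 100 ≤ 103 < 121), so the first above is n = 11, value 121.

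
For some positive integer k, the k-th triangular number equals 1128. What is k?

47

Set n(n+1)/2 = 1128, giving n² + n − 2256 = 0.
The discriminant is 1 + 8·1128 = 9025, and √9025 = 95.
So n = (-1 + 95) / 2 = 94/2 = 47.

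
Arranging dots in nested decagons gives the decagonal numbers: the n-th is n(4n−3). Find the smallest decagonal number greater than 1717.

Solve n(4n−3) > 1717 for integer n.
The largest n with value ≤ 1717 is 21 (since 1701 ≤ 1717 < 1870), so the first above is n = 22, value 1870.

1870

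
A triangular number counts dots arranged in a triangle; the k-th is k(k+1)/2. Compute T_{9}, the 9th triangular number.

45

The 9th triangular number is n(n+1)/2 with n = 9.
9·10/2 = 90/2 = 45.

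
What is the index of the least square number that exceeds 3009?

Solve n² > 3009 for integer n.
The largest n with value ≤ 3009 is 54 (since 2916 ≤ 3009 < 3025), so the first above is n = 55, value 3025.

55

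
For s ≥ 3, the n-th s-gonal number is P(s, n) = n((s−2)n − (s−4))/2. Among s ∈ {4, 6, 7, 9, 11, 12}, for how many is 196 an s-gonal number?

s = 4: P(4, 14) = 196. ✓
s = 6: P(6, 10) = 190 and P(6, 11) = 231; 196 is not s-gonal.
s = 7: P(7, 9) = 189 and P(7, 10) = 235; 196 is not s-gonal.
s = 9: P(9, 7) = 154 and P(9, 8) = 204; 196 is not s-gonal.
s = 11: P(11, 7) = 196. ✓
s = 12: P(12, 6) = 156 and P(12, 7) = 217; 196 is not s-gonal.
Hits: s ∈ {4, 11} → 2.

2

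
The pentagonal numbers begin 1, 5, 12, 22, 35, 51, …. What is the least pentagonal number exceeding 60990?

Solve n(3n−1)/2 > 60990 for integer n.
The largest n with value ≤ 60990 is 201 (since 60501 ≤ 60990 < 61105), so the first above is n = 202, value 61105.

61105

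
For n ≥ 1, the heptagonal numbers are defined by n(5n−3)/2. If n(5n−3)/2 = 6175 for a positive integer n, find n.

Set n(5n−3)/2 = 6175, giving 5n² − 3n − 12350 = 0.
The discriminant is 9 + 40·6175 = 247009, and √247009 = 497.
So n = (3 + 497) / 10 = 500/10 = 50.

50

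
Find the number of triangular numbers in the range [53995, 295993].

The n-th triangular number is n(n+1)/2.
Smallest index with value ≥ 53995: n = 329 (giving 54285).
Largest index with value ≤ 295993: n = 768 (giving 295296).
Indices 329 through 768: 440 terms.

440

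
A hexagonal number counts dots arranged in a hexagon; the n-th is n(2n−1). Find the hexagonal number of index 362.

The 362nd hexagonal number is n(2n−1) with n = 362.
362·(2·362 − 1) = 362·723 = 261726.

261726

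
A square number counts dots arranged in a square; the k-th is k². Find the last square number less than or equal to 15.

Solve n² ≤ 15 for integer n.
n = 3 gives 9 ≤ 15, while n = 4 gives 16 > 15; so the answer is 9.

9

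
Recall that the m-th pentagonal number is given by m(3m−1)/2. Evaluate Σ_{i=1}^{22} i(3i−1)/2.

Σ i(3i−1)/2 = (3Σi² − Σi) / 2 over i = 1..22.
Σi = 253 and Σi² = 3795.
(3·3795 − 1·253) / 2 = 11132/2 = 5566.

5566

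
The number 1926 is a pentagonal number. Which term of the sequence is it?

Set n(3n−1)/2 = 1926, giving 3n² − n − 3852 = 0.
The discriminant is 1 + 24·1926 = 46225, and √46225 = 215.
So n = (1 + 215) / 6 = 216/6 = 36.

36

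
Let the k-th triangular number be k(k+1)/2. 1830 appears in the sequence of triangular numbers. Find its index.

Set n(n+1)/2 = 1830, giving n² + n − 3660 = 0.
The discriminant is 1 + 8·1830 = 14641, and √14641 = 121.
So n = (-1 + 121) / 2 = 120/2 = 60.
Check: 60·61/2 = 1830. ✓

60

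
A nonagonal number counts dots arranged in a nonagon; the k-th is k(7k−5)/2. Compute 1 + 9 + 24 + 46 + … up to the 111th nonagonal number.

Σ i(7i−5)/2 = (7Σi² − 5Σi) / 2 over i = 1..111.
Σi = 6216 and Σi² = 462056.
(7·462056 − 5·6216) / 2 = 3203312/2 = 1601656.

1601656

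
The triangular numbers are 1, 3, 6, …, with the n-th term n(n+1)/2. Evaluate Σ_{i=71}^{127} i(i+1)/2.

289864

Σ i(i+1)/2 = (Σi² + Σi) / 2 over i = 71..127.
Σi = 8128 − 2485 = 5643 and Σi² = 690880 − 116795 = 574085.
(1·574085 + 1·5643) / 2 = 579728/2 = 289864.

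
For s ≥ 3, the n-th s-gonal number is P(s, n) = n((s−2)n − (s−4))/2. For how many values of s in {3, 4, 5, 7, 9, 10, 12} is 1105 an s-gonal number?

1

s = 3: P(3, 46) = 1081 and P(3, 47) = 1128; 1105 is not s-gonal.
s = 4: P(4, 33) = 1089 and P(4, 34) = 1156; 1105 is not s-gonal.
s = 5: P(5, 27) = 1080 and P(5, 28) = 1162; 1105 is not s-gonal.
s = 7: P(7, 21) = 1071 and P(7, 22) = 1177; 1105 is not s-gonal.
s = 9: P(9, 18) = 1089 and P(9, 19) = 1216; 1105 is not s-gonal.
s = 10: P(10, 17) = 1105. ✓
s = 12: P(12, 15) = 1065 and P(12, 16) = 1216; 1105 is not s-gonal.
Hits: s ∈ {10} → 1.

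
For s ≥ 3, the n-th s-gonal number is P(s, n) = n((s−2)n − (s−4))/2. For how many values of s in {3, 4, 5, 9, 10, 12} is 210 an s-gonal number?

s = 3: P(3, 20) = 210. ✓
s = 4: P(4, 14) = 196 and P(4, 15) = 225; 210 is not s-gonal.
s = 5: P(5, 12) = 210. ✓
s = 9: P(9, 8) = 204 and P(9, 9) = 261; 210 is not s-gonal.
s = 10: P(10, 7) = 175 and P(10, 8) = 232; 210 is not s-gonal.
s = 12: P(12, 6) = 156 and P(12, 7) = 217; 210 is not s-gonal.
Hits: s ∈ {3, 5} → 2.

2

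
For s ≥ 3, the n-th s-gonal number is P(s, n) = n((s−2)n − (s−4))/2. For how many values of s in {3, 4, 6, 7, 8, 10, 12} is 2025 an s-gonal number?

1

s = 3: P(3, 63) = 2016 and P(3, 64) = 2080; 2025 is not s-gonal.
s = 4: P(4, 45) = 2025. ✓
s = 6: P(6, 32) = 2016 and P(6, 33) = 2145; 2025 is not s-gonal.
s = 7: P(7, 28) = 1918 and P(7, 29) = 2059; 2025 is not s-gonal.
s = 8: P(8, 26) = 1976 and P(8, 27) = 2133; 2025 is not s-gonal.
s = 10: P(10, 22) = 1870 and P(10, 23) = 2047; 2025 is not s-gonal.
s = 12: P(12, 20) = 1920 and P(12, 21) = 2121; 2025 is not s-gonal.
Hits: s ∈ {4} → 1.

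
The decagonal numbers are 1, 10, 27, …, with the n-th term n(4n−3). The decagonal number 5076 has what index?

Set n(4n−3) = 5076, giving 4n² − 3n − 5076 = 0.
So n = (3 + 285) / 8 = 288/8 = 36.

36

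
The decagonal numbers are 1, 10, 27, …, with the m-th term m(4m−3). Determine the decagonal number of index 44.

7612

The 44th decagonal number is n(4n−3) with n = 44.
44·(4·44 − 3) = 44·173 = 7612.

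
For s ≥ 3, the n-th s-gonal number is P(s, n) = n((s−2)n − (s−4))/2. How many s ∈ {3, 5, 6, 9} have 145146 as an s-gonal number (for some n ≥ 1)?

s = 3: P(3, 538) = 144991 and P(3, 539) = 145530; 145146 is not s-gonal.
s = 5: P(5, 311) = 144926 and P(5, 312) = 145860; 145146 is not s-gonal.
s = 6: P(6, 269) = 144453 and P(6, 270) = 145530; 145146 is not s-gonal.
s = 9: P(9, 204) = 145146. ✓
Hits: s ∈ {9} → 1.

1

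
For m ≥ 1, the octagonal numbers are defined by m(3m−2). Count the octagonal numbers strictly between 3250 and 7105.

The n-th octagonal number is n(3n−2).
Smallest index with value > 3250: n = 34 (giving 3400).
Largest index with value < 7105: n = 48 (giving 6816).
Indices 34 through 48: 15 terms.

15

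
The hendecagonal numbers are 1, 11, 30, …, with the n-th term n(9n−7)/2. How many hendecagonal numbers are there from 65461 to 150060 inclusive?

The n-th hendecagonal number is n(9n−7)/2.
Smallest index with value ≥ 65461: n = 121 (giving 65461).
Largest index with value ≤ 150060: n = 183 (giving 150060).
Indices 121 through 183: 63 terms.

63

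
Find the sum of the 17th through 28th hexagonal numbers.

12166

Σ i(2i−1) = 2Σi² − Σi over i = 17..28.
Σi = 406 − 136 = 270 and Σi² = 7714 − 1496 = 6218.
2·6218 − 1·270 = 12166.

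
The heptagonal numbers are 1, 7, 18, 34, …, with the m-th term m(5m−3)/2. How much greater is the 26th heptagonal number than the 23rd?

26·(5·26 − 3)/2 = 1651 and 23·(5·23 − 3)/2 = 1288.
Difference: 1651 − 1288 = 363.

363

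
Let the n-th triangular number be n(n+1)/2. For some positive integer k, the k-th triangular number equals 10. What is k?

4

Set n(n+1)/2 = 10, giving n² + n − 20 = 0.
The discriminant is 1 + 8·10 = 81, and √81 = 9.
So n = (-1 + 9) / 2 = 8/2 = 4.
Check: 4·5/2 = 10. ✓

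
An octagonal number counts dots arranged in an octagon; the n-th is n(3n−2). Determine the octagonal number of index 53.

The 53rd octagonal number is n(3n−2) with n = 53.
53·(3·53 − 2) = 53·157 = 8321.

8321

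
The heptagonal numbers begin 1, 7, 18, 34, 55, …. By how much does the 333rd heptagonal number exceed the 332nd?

Consecutive heptagonal numbers differ by 5n − 4: here 5·333 − 4 = 1661.

1661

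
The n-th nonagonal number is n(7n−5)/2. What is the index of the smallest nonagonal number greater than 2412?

27

Solve n(7n−5)/2 > 2412 for integer n.
The largest n with value ≤ 2412 is 26 (since 2301 ≤ 2412 < 2484), so the first above is n = 27, value 2484.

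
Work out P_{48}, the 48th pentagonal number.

The 48th pentagonal number is n(3n−1)/2 with n = 48.
48·(3·48 − 1)/2 = 48·143/2 = 3432.

3432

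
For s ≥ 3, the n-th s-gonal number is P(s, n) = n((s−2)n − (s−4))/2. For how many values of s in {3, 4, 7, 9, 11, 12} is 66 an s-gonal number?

1

s = 3: P(3, 11) = 66. ✓
s = 4: P(4, 8) = 64 and P(4, 9) = 81; 66 is not s-gonal.
s = 7: P(7, 5) = 55 and P(7, 6) = 81; 66 is not s-gonal.
s = 9: P(9, 4) = 46 and P(9, 5) = 75; 66 is not s-gonal.
s = 11: P(11, 4) = 58 and P(11, 5) = 95; 66 is not s-gonal.
s = 12: P(12, 4) = 64 and P(12, 5) = 105; 66 is not s-gonal.
Hits: s ∈ {3} → 1.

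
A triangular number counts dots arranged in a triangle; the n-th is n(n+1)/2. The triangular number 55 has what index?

10

Set n(n+1)/2 = 55, giving n² + n − 110 = 0.
So n = (-1 + 21) / 2 = 20/2 = 10.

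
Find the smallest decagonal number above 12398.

Solve n(4n−3) > 12398 for integer n.
The largest n with value ≤ 12398 is 56 (since 12376 ≤ 12398 < 12825), so the first above is n = 57, value 12825.

12825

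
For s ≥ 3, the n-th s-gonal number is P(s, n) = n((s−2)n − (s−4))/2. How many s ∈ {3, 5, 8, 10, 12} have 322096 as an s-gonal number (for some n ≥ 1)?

s = 3: P(3, 802) = 322003 and P(3, 803) = 322806; 322096 is not s-gonal.
s = 5: P(5, 463) = 321322 and P(5, 464) = 322712; 322096 is not s-gonal.
s = 8: P(8, 328) = 322096. ✓
s = 10: P(10, 284) = 321772 and P(10, 285) = 324045; 322096 is not s-gonal.
s = 12: P(12, 254) = 321564 and P(12, 255) = 324105; 322096 is not s-gonal.
Hits: s ∈ {8} → 1.

1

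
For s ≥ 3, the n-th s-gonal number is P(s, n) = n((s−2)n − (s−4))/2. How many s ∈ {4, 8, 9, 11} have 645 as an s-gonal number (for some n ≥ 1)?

s = 4: P(4, 25) = 625 and P(4, 26) = 676; 645 is not s-gonal.
s = 8: P(8, 15) = 645. ✓
s = 9: P(9, 13) = 559 and P(9, 14) = 651; 645 is not s-gonal.
s = 11: P(11, 12) = 606 and P(11, 13) = 715; 645 is not s-gonal.
Hits: s ∈ {8} → 1.

1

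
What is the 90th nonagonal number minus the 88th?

90·(7·90 − 5)/2 = 28125 and 88·(7·88 − 5)/2 = 26884.
Difference: 28125 − 26884 = 1241.

1241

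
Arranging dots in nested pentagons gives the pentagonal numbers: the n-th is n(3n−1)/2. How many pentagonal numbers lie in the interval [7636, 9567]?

9

The n-th pentagonal number is n(3n−1)/2.
Smallest index with value ≥ 7636: n = 72 (giving 7740).
Largest index with value ≤ 9567: n = 80 (giving 9560).
Indices 72 through 80: 9 terms.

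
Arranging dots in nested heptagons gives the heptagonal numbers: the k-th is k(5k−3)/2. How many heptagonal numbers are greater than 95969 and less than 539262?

The n-th heptagonal number is n(5n−3)/2.
Smallest index with value > 95969: n = 197 (giving 96727).
Largest index with value < 539262: n = 464 (giving 537544).
Indices 197 through 464: 268 terms.

268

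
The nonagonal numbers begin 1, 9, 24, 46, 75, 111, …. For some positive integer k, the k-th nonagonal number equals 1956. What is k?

24

Set n(7n−5)/2 = 1956, giving 7n² − 5n − 3912 = 0.
The discriminant is 25 + 56·1956 = 109561, and √109561 = 331.
So n = (5 + 331) / 14 = 336/14 = 24.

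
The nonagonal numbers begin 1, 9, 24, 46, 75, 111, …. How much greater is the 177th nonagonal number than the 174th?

3678

177·(7·177 − 5)/2 = 109209 and 174·(7·174 − 5)/2 = 105531.
Difference: 109209 − 105531 = 3678.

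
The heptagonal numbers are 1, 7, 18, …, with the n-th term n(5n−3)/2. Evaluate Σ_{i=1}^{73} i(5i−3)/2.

Σ i(5i−3)/2 = (5Σi² − 3Σi) / 2 over i = 1..73.
Σi = 2701 and Σi² = 132349.
(5·132349 − 3·2701) / 2 = 653642/2 = 326821.

326821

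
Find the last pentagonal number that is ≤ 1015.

Solve n(3n−1)/2 ≤ 1015 for integer n.
n = 26 gives 1001 ≤ 1015, while n = 27 gives 1080 > 1015; so the answer is 1001.

1001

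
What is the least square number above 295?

Solve n² > 295 for integer n.
The largest n with value ≤ 295 is 17 (since 289 ≤ 295 < 324), so the first above is n = 18, value 324.

324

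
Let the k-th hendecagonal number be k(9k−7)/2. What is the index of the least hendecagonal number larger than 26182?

77

Solve n(9n−7)/2 > 26182 for integer n.
The largest n with value ≤ 26182 is 76 (since 25726 ≤ 26182 < 26411), so the first above is n = 77, value 26411.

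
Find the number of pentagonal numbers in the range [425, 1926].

20

The n-th pentagonal number is n(3n−1)/2.
Smallest index with value ≥ 425: n = 17 (giving 425).
Largest index with value ≤ 1926: n = 36 (giving 1926).
Indices 17 through 36: 20 terms.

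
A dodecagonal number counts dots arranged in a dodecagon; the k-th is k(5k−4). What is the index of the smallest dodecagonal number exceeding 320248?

Solve n(5n−4) > 320248 for integer n.
The largest n with value ≤ 320248 is 253 (since 319033 ≤ 320248 < 321564), so the first above is n = 254, value 321564.

254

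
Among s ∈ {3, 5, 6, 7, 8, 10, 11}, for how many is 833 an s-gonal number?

s = 3: P(3, 40) = 820 and P(3, 41) = 861; 833 is not s-gonal.
s = 5: P(5, 23) = 782 and P(5, 24) = 852; 833 is not s-gonal.
s = 6: P(6, 20) = 780 and P(6, 21) = 861; 833 is not s-gonal.
s = 7: P(7, 18) = 783 and P(7, 19) = 874; 833 is not s-gonal.
s = 8: P(8, 17) = 833. ✓
s = 10: P(10, 14) = 742 and P(10, 15) = 855; 833 is not s-gonal.
s = 11: P(11, 14) = 833. ✓
Hits: s ∈ {8, 11} → 2.

2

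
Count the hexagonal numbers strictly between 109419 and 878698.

429

The n-th hexagonal number is n(2n−1).
Smallest index with value > 109419: n = 235 (giving 110215).
Largest index with value < 878698: n = 663 (giving 878475).
Indices 235 through 663: 429 terms.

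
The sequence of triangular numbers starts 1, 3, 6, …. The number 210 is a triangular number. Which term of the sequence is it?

20

Set n(n+1)/2 = 210, giving n² + n − 420 = 0.
The discriminant is 1 + 8·210 = 1681, and √1681 = 41.
So n = (-1 + 41) / 2 = 40/2 = 20.
Check: 20·21/2 = 210. ✓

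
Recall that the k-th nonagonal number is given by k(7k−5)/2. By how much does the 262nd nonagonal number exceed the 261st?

1828

Consecutive nonagonal numbers differ by 7n − 6: here 7·262 − 6 = 1828.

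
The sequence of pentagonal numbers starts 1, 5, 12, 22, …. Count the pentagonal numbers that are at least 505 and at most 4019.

The n-th pentagonal number is n(3n−1)/2.
Smallest index with value ≥ 505: n = 19 (giving 532).
Largest index with value ≤ 4019: n = 51 (giving 3876).
Indices 19 through 51: 33 terms.

33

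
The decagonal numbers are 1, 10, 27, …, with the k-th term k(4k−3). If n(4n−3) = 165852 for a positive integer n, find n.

204

Set n(4n−3) = 165852, giving 4n² − 3n − 165852 = 0.
So n = (3 + 1629) / 8 = 1632/8 = 204.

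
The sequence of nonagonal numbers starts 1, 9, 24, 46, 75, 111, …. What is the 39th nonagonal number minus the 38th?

Consecutive nonagonal numbers differ by 7n − 6: here 7·39 − 6 = 267.

267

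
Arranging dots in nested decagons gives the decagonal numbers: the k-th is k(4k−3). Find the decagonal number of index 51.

10251

The 51st decagonal number is n(4n−3) with n = 51.
51·(4·51 − 3) = 51·201 = 10251.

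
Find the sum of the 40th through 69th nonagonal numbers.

315655

Σ i(7i−5)/2 = (7Σi² − 5Σi) / 2 over i = 40..69.
Σi = 2415 − 780 = 1635 and Σi² = 111895 − 20540 = 91355.
(7·91355 − 5·1635) / 2 = 631310/2 = 315655.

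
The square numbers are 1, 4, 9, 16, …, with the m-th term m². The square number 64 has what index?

We need n² = 64, so n = √64 = 8.

8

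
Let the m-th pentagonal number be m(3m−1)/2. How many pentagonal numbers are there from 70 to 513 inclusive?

The n-th pentagonal number is n(3n−1)/2.
Smallest index with value ≥ 70: n = 7 (giving 70).
Largest index with value ≤ 513: n = 18 (giving 477).
Indices 7 through 18: 12 terms.

12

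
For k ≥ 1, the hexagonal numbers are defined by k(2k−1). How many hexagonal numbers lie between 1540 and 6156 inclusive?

The n-th hexagonal number is n(2n−1).
Smallest index with value ≥ 1540: n = 28 (giving 1540).
Largest index with value ≤ 6156: n = 55 (giving 5995).
Indices 28 through 55: 28 terms.

28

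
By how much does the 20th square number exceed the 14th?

204

20² = 400 and 14² = 196.
Difference: 400 − 196 = 204.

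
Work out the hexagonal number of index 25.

1225

The 25th hexagonal number is n(2n−1) with n = 25.
25·(2·25 − 1) = 25·49 = 1225.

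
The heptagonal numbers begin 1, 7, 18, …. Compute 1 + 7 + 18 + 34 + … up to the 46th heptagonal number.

82156

Σ i(5i−3)/2 = (5Σi² − 3Σi) / 2 over i = 1..46.
Σi = 1081 and Σi² = 33511.
(5·33511 − 3·1081) / 2 = 164312/2 = 82156.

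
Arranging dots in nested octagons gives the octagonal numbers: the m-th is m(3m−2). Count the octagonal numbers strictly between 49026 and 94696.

The n-th octagonal number is n(3n−2).
Smallest index with value > 49026: n = 129 (giving 49665).
Largest index with value < 94696: n = 177 (giving 93633).
Indices 129 through 177: 49 terms.

49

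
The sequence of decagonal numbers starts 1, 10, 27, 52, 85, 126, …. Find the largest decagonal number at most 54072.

Solve n(4n−3) ≤ 54072 for integer n.
n = 116 gives 53476 ≤ 54072, while n = 117 gives 54405 > 54072; so the answer is 53476.

53476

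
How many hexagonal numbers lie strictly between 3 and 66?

The n-th hexagonal number is n(2n−1).
Smallest index with value > 3: n = 2 (giving 6).
Largest index with value < 66: n = 5 (giving 45).
Indices 2 through 5: 4 terms.

4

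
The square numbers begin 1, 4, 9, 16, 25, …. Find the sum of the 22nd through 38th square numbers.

15708

Σ_{i=22}^{38} i² = 19019 − 3311 = 15708.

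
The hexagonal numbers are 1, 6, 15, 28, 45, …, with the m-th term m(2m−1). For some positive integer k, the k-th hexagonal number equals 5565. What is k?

53

Set n(2n−1) = 5565, giving 2n² − n − 5565 = 0.
The discriminant is 1 + 8·5565 = 44521, and √44521 = 211.
So n = (1 + 211) / 4 = 212/4 = 53.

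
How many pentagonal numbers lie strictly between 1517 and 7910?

The n-th pentagonal number is n(3n−1)/2.
Smallest index with value > 1517: n = 32 (giving 1520).
Largest index with value < 7910: n = 72 (giving 7740).
Indices 32 through 72: 41 terms.

41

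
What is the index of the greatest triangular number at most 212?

Solve n(n+1)/2 ≤ 212 for integer n.
n = 20 gives 210 ≤ 212, while n = 21 gives 231 > 212; so the answer is index 20.

20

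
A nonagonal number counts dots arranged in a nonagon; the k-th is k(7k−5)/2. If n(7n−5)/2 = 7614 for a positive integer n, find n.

Set n(7n−5)/2 = 7614, giving 7n² − 5n − 15228 = 0.
The discriminant is 25 + 56·7614 = 426409, and √426409 = 653.
So n = (5 + 653) / 14 = 658/14 = 47.

47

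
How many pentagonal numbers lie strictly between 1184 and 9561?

52

The n-th pentagonal number is n(3n−1)/2.
Smallest index with value > 1184: n = 29 (giving 1247).
Largest index with value < 9561: n = 80 (giving 9560).
Indices 29 through 80: 52 terms.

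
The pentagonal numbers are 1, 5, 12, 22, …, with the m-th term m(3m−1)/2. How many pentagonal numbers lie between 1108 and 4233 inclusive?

26

The n-th pentagonal number is n(3n−1)/2.
Smallest index with value ≥ 1108: n = 28 (giving 1162).
Largest index with value ≤ 4233: n = 53 (giving 4187).
Indices 28 through 53: 26 terms.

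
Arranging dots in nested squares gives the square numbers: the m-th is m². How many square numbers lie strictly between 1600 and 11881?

The n-th square number is n².
Smallest index with value > 1600: n = 41 (giving 1681).
Largest index with value < 11881: n = 108 (giving 11664).
Indices 41 through 108: 68 terms.

68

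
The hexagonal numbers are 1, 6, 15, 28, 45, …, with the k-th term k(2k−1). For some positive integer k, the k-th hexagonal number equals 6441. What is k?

57

Set n(2n−1) = 6441, giving 2n² − n − 6441 = 0.
The discriminant is 1 + 8·6441 = 51529, and √51529 = 227.
So n = (1 + 227) / 4 = 228/4 = 57.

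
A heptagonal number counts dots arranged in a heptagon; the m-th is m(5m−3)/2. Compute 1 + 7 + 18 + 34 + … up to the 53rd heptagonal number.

Σ i(5i−3)/2 = (5Σi² − 3Σi) / 2 over i = 1..53.
Σi = 1431 and Σi² = 51039.
(5·51039 − 3·1431) / 2 = 250902/2 = 125451.

125451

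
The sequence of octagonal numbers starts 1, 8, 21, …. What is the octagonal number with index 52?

The 52nd octagonal number is n(3n−2) with n = 52.
52·(3·52 − 2) = 52·154 = 8008.

8008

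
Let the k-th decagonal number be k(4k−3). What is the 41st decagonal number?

6601

The 41st decagonal number is n(4n−3) with n = 41.
41·(4·41 − 3) = 41·161 = 6601.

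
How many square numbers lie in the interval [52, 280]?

The n-th square number is n².
Smallest index with value ≥ 52: n = 8 (giving 64).
Largest index with value ≤ 280: n = 16 (giving 256).
Indices 8 through 16: 9 terms.

9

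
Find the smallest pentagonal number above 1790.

Solve n(3n−1)/2 > 1790 for integer n.
The largest n with value ≤ 1790 is 34 (since 1717 ≤ 1790 < 1820), so the first above is n = 35, value 1820.

1820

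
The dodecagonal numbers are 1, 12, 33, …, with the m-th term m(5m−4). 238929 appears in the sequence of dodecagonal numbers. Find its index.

Set n(5n−4) = 238929, giving 5n² − 4n − 238929 = 0.
So n = (4 + 2186) / 10 = 2190/10 = 219.

219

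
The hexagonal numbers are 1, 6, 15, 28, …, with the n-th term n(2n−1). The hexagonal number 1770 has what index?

30

Set n(2n−1) = 1770, giving 2n² − n − 1770 = 0.
The discriminant is 1 + 8·1770 = 14161, and √14161 = 119.
So n = (1 + 119) / 4 = 120/4 = 30.
Check: 30·(2·30 − 1) = 1770. ✓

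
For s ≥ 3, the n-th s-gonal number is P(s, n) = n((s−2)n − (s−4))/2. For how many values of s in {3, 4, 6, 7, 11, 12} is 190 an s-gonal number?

s = 3: P(3, 19) = 190. ✓
s = 4: P(4, 13) = 169 and P(4, 14) = 196; 190 is not s-gonal.
s = 6: P(6, 10) = 190. ✓
s = 7: P(7, 9) = 189 and P(7, 10) = 235; 190 is not s-gonal.
s = 11: P(11, 6) = 141 and P(11, 7) = 196; 190 is not s-gonal.
s = 12: P(12, 6) = 156 and P(12, 7) = 217; 190 is not s-gonal.
Hits: s ∈ {3, 6} → 2.

2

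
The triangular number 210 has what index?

20

Set n(n+1)/2 = 210, giving n² + n − 420 = 0.
The discriminant is 1 + 8·210 = 1681, and √1681 = 41.
So n = (-1 + 41) / 2 = 40/2 = 20.
Check: 20·21/2 = 210. ✓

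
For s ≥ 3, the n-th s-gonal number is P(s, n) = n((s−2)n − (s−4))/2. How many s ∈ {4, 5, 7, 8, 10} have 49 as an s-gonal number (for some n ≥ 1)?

s = 4: P(4, 7) = 49. ✓
s = 5: P(5, 5) = 35 and P(5, 6) = 51; 49 is not s-gonal.
s = 7: P(7, 4) = 34 and P(7, 5) = 55; 49 is not s-gonal.
s = 8: P(8, 4) = 40 and P(8, 5) = 65; 49 is not s-gonal.
s = 10: P(10, 3) = 27 and P(10, 4) = 52; 49 is not s-gonal.
Hits: s ∈ {4} → 1.

1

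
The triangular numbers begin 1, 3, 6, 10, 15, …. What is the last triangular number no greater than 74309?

74305

Solve n(n+1)/2 ≤ 74309 for integer n.
n = 385 gives 74305 ≤ 74309, while n = 386 gives 74691 > 74309; so the answer is 74305.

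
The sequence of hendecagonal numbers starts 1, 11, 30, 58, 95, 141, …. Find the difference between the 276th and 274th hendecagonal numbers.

4943

276·(9·276 − 7)/2 = 341826 and 274·(9·274 − 7)/2 = 336883.
Difference: 341826 − 336883 = 4943.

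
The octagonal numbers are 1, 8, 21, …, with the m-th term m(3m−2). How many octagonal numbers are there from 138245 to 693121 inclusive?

267

The n-th octagonal number is n(3n−2).
Smallest index with value ≥ 138245: n = 215 (giving 138245).
Largest index with value ≤ 693121: n = 481 (giving 693121).
Indices 215 through 481: 267 terms.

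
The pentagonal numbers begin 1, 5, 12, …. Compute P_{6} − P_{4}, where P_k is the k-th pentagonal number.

6·(3·6 − 1)/2 = 51 and 4·(3·4 − 1)/2 = 22.
Difference: 51 − 22 = 29.

29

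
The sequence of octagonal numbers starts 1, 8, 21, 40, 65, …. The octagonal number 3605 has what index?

35

Set n(3n−2) = 3605, giving 3n² − 2n − 3605 = 0.
The discriminant is 4 + 12·3605 = 43264, and √43264 = 208.
So n = (2 + 208) / 6 = 210/6 = 35.
Check: 35·(3·35 − 2) = 3605. ✓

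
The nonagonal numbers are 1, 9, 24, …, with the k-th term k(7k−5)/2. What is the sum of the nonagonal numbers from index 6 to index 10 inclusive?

1055

Σ i(7i−5)/2 = (7Σi² − 5Σi) / 2 over i = 6..10.
Σi = 55 − 15 = 40 and Σi² = 385 − 55 = 330.
(7·330 − 5·40) / 2 = 2110/2 = 1055.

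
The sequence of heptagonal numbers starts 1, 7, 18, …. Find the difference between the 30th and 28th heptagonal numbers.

30·(5·30 − 3)/2 = 2205 and 28·(5·28 − 3)/2 = 1918.
Difference: 2205 − 1918 = 287.

287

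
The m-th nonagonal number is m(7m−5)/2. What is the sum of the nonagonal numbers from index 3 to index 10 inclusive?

1200

Σ i(7i−5)/2 = (7Σi² − 5Σi) / 2 over i = 3..10.
Σi = 55 − 3 = 52 and Σi² = 385 − 5 = 380.
(7·380 − 5·52) / 2 = 2400/2 = 1200.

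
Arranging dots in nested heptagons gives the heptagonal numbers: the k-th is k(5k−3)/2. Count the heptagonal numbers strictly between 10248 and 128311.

The n-th heptagonal number is n(5n−3)/2.
Smallest index with value > 10248: n = 65 (giving 10465).
Largest index with value < 128311: n = 226 (giving 127351).
Indices 65 through 226: 162 terms.

162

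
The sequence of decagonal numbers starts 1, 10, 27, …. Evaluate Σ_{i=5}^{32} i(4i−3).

44086

Σ i(4i−3) = 4Σi² − 3Σi over i = 5..32.
Σi = 528 − 10 = 518 and Σi² = 11440 − 30 = 11410.
4·11410 − 3·518 = 44086.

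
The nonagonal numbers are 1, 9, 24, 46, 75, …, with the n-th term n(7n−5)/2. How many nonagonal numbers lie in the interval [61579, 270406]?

146

The n-th nonagonal number is n(7n−5)/2.
Smallest index with value ≥ 61579: n = 133 (giving 61579).
Largest index with value ≤ 270406: n = 278 (giving 269799).
Indices 133 through 278: 146 terms.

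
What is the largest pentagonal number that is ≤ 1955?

1926

Solve n(3n−1)/2 ≤ 1955 for integer n.
n = 36 gives 1926 ≤ 1955, while n = 37 gives 2035 > 1955; so the answer is 1926.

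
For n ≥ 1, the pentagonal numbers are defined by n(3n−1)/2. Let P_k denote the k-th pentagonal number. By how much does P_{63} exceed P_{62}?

187

Consecutive pentagonal numbers differ by 3n − 2: here 3·63 − 2 = 187.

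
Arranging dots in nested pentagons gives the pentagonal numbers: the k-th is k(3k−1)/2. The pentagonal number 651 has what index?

21

Set n(3n−1)/2 = 651, giving 3n² − n − 1302 = 0.
The discriminant is 1 + 24·651 = 15625, and √15625 = 125.
So n = (1 + 125) / 6 = 126/6 = 21.
Check: 21·(3·21 − 1)/2 = 651. ✓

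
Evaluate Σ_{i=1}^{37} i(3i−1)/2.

Σ i(3i−1)/2 = (3Σi² − Σi) / 2 over i = 1..37.
Σi = 703 and Σi² = 17575.
(3·17575 − 1·703) / 2 = 52022/2 = 26011.

26011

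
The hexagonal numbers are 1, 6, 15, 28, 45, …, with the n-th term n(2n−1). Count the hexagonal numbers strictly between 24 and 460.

12

The n-th hexagonal number is n(2n−1).
Smallest index with value > 24: n = 4 (giving 28).
Largest index with value < 460: n = 15 (giving 435).
Indices 4 through 15: 12 terms.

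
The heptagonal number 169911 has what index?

261

Set n(5n−3)/2 = 169911, giving 5n² − 3n − 339822 = 0.
The discriminant is 9 + 40·169911 = 6796449, and √6796449 = 2607.
So n = (3 + 2607) / 10 = 2610/10 = 261.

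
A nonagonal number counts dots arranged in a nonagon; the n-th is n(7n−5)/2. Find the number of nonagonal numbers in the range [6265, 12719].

The n-th nonagonal number is n(7n−5)/2.
Smallest index with value ≥ 6265: n = 43 (giving 6364).
Largest index with value ≤ 12719: n = 60 (giving 12450).
Indices 43 through 60: 18 terms.

18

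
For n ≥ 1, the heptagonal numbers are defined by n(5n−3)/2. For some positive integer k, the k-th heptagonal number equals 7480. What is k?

55

Set n(5n−3)/2 = 7480, giving 5n² − 3n − 14960 = 0.
The discriminant is 9 + 40·7480 = 299209, and √299209 = 547.
So n = (3 + 547) / 10 = 550/10 = 55.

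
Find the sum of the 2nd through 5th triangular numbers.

34

Σ i(i+1)/2 = (Σi² + Σi) / 2 over i = 2..5.
Σi = 15 − 1 = 14 and Σi² = 55 − 1 = 54.
(1·54 + 1·14) / 2 = 68/2 = 34.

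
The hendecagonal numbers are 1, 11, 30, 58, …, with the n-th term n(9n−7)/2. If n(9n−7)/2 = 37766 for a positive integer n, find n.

Set n(9n−7)/2 = 37766, giving 9n² − 7n − 75532 = 0.
So n = (7 + 1649) / 18 = 1656/18 = 92.
Check: 92·(9·92 − 7)/2 = 37766. ✓

92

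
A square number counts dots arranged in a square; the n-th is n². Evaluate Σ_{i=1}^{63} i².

Σ_{i=1}^{63} i² = 63·64·127/6 = 85344.

85344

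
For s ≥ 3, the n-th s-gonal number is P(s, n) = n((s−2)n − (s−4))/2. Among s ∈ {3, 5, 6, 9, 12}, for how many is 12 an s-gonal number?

2

s = 3: P(3, 4) = 10 and P(3, 5) = 15; 12 is not s-gonal.
s = 5: P(5, 3) = 12. ✓
s = 6: P(6, 2) = 6 and P(6, 3) = 15; 12 is not s-gonal.
s = 9: P(9, 2) = 9 and P(9, 3) = 24; 12 is not s-gonal.
s = 12: P(12, 2) = 12. ✓
Hits: s ∈ {5, 12} → 2.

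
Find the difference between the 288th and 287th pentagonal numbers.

862

Consecutive pentagonal numbers differ by 3n − 2: here 3·288 − 2 = 862.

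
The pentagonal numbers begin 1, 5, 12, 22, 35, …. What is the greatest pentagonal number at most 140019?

139385

Solve n(3n−1)/2 ≤ 140019 for integer n.
n = 305 gives 139385 ≤ 140019, while n = 306 gives 140301 > 140019; so the answer is 139385.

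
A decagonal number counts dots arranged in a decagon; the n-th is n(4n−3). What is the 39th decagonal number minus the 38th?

Consecutive decagonal numbers differ by 8n − 7: here 8·39 − 7 = 305.

305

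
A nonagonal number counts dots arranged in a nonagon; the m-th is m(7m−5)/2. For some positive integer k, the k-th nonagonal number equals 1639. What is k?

Set n(7n−5)/2 = 1639, giving 7n² − 5n − 3278 = 0.
So n = (5 + 303) / 14 = 308/14 = 22.

22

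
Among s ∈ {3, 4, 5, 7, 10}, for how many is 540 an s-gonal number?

2

s = 3: P(3, 32) = 528 and P(3, 33) = 561; 540 is not s-gonal.
s = 4: P(4, 23) = 529 and P(4, 24) = 576; 540 is not s-gonal.
s = 5: P(5, 19) = 532 and P(5, 20) = 590; 540 is not s-gonal.
s = 7: P(7, 15) = 540. ✓
s = 10: P(10, 12) = 540. ✓
Hits: s ∈ {7, 10} → 2.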